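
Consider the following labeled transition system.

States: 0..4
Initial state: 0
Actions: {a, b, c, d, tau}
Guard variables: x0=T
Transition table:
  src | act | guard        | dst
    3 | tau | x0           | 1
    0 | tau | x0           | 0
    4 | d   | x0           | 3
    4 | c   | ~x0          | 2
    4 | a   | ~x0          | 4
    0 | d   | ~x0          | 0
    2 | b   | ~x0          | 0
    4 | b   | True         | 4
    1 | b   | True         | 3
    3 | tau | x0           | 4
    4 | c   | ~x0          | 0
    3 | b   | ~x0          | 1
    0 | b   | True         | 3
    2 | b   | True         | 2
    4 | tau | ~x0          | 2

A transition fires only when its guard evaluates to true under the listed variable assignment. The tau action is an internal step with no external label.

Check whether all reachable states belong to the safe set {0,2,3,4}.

Allowed set {0,2,3,4}
Reach set: {0,1,3,4}
  0: safe
  1: ✗ unsafe
  3: safe
  4: safe
reach 1 via b·tau — violates

Answer: INVARIANT VIOLATED at state 1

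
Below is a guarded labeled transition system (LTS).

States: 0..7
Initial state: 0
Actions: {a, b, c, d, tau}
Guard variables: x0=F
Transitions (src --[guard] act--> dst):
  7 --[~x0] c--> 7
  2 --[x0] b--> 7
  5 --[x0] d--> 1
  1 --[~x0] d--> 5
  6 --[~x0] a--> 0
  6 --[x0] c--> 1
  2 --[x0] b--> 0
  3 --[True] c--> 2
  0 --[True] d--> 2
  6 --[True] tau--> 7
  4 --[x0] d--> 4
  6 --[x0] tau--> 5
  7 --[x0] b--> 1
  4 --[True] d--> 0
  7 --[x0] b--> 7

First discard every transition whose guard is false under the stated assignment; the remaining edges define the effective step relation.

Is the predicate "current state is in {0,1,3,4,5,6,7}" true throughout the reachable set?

Answer: INVARIANT VIOLATED at state 2

Working:
Safe = {0,1,3,4,5,6,7}
Reach set: {0,2}
  0: ok
  2: ✗ unsafe
witness against invariant: d → 2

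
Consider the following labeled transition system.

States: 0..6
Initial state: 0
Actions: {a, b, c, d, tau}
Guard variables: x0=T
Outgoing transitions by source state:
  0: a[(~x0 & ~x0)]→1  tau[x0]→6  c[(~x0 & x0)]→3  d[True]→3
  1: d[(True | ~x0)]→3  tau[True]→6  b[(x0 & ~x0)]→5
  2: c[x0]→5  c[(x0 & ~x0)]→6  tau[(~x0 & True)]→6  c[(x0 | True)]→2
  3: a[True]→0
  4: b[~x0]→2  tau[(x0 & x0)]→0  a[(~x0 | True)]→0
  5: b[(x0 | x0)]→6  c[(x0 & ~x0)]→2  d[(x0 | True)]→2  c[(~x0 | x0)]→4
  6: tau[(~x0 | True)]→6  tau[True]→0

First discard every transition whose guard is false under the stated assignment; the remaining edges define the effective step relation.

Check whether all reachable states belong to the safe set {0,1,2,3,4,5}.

Answer: INVARIANT VIOLATED at state 6

Working:
Allowed set {0,1,2,3,4,5}
Reach set: {0,3,6}
  0: ok
  3: ok
  6: VIOLATES
witness against invariant: tau → 6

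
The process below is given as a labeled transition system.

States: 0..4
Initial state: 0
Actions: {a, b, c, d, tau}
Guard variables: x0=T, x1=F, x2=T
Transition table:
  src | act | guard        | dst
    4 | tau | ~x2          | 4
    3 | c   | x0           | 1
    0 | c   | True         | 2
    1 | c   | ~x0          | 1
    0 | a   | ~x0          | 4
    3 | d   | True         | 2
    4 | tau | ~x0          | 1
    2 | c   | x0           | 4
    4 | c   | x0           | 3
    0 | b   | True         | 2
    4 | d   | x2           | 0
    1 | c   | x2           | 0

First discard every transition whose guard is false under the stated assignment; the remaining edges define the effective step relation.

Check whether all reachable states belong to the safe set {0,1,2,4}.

Allowed set {0,1,2,4}
Reachable = {0,1,2,3,4}
  0: ✓
  1: ✓
  2: ✓
  3: outside
  4: ✓
counterexample path to 3: c·c·c

Answer: INVARIANT VIOLATED at state 3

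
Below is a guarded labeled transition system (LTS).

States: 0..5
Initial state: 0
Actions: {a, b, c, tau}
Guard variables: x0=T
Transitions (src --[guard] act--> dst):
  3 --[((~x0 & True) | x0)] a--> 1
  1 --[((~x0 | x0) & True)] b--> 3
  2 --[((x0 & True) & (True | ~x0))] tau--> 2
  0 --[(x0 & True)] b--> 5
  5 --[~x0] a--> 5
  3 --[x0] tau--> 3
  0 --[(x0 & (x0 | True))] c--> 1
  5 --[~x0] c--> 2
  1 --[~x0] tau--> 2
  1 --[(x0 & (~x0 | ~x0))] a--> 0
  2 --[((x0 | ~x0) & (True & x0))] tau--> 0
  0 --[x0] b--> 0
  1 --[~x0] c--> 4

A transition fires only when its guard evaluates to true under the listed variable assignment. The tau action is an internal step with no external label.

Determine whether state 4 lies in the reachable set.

Answer: UNREACHABLE

Analysis:
8 transition(s) survive guard evaluation.
depth 0: {0}
depth 1: {1,5}  now seen {0,1,5}
depth 2: {3}  now seen {0,1,3,5}
Reachable = {0,1,3,5}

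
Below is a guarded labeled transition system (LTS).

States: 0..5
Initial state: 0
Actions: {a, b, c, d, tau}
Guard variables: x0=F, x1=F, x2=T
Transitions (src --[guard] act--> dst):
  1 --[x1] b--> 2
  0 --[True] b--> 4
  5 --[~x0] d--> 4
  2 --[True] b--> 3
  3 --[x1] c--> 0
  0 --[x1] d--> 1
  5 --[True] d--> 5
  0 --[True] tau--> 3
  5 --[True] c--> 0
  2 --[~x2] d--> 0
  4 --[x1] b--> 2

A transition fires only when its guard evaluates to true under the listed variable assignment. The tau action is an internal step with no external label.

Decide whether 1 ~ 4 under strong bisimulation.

Answer: BISIMILAR

Trace:
Refine partition for ~:
  P[0] = {{0,1,2,3,4,5}}
  P[1] = {{0},{1,3,4},{2},{5}}
stable after 2 split(s): 4 block(s)
[1]={1,3,4}  [4]={1,3,4}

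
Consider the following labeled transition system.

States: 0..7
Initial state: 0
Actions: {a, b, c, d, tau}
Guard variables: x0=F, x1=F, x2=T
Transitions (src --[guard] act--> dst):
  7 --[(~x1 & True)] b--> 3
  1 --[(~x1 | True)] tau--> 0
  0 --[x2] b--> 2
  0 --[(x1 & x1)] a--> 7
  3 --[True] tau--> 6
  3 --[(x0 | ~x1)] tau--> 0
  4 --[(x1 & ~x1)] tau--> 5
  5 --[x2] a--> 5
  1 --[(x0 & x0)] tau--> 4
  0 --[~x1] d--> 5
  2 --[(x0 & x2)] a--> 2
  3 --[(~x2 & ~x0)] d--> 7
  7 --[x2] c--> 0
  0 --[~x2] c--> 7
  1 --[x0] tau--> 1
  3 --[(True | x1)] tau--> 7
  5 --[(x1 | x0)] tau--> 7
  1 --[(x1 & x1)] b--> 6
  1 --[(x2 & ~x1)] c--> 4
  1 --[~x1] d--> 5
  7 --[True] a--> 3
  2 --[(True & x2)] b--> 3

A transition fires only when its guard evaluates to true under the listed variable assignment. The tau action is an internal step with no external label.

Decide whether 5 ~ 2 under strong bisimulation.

Bisimulation quotient by refinement:
  round 0: {{0,1,2,3,4,5,6,7}}
  round 1: {{0},{1},{2},{3},{4,6},{5},{7}}
Fixed point at round 2; 7 class(es).
class of 5: {5}; class of 2: {2}

Answer: NOT BISIMILAR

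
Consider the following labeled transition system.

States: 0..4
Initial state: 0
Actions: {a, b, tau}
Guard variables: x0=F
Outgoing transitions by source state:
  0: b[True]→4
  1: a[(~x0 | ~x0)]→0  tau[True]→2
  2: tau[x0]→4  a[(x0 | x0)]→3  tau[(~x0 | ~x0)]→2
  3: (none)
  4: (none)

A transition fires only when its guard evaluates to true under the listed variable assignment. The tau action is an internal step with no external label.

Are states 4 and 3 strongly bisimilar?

Compute ~ classes (split until stable):
  round 0: {{0,1,2,3,4}}
  round 1: {{0},{1},{2},{3,4}}
stable after 2 split(s): 4 block(s)
[4]={3,4}  [3]={3,4}

Answer: BISIMILAR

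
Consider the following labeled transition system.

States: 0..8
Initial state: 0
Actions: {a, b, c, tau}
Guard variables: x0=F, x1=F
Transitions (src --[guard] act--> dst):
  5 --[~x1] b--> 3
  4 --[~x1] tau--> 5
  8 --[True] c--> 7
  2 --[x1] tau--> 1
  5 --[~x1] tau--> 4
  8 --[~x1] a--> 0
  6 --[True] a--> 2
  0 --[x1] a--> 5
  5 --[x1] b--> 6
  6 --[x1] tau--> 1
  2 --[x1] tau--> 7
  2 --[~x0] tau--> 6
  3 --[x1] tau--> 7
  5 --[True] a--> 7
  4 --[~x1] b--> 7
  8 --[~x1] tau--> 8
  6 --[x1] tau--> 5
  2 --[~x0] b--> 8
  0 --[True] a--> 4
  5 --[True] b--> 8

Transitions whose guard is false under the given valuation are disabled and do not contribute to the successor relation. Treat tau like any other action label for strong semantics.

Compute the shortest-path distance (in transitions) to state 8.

Answer: 3

Trace:
BFS to 8:
  depth 0: {0}
  depth 1: {4}
  depth 2: {5,7}
  depth 3: {3,8}
8 enters at depth 3; path a·tau·b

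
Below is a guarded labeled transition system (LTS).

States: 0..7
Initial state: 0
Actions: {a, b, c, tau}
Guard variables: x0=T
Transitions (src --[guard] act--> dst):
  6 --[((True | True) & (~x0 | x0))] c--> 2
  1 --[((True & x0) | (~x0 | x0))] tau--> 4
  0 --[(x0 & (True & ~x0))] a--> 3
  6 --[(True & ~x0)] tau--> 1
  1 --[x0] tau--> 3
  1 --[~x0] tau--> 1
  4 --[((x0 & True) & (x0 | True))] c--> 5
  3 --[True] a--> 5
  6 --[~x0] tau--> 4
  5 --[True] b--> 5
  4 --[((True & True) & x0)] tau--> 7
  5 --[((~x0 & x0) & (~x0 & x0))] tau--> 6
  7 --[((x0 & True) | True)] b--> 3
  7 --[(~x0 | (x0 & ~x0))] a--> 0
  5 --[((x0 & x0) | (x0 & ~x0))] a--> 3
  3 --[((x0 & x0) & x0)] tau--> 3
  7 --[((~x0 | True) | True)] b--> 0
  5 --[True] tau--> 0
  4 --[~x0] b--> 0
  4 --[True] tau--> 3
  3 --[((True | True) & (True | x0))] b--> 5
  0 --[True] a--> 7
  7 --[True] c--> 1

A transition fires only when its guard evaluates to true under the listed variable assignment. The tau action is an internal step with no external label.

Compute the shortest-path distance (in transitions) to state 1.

Layered search for 1:
  L0 = {0}
  L1 = {7}
  L2 = {1,3}
depth(1)=2, e.g. a·c

Answer: 2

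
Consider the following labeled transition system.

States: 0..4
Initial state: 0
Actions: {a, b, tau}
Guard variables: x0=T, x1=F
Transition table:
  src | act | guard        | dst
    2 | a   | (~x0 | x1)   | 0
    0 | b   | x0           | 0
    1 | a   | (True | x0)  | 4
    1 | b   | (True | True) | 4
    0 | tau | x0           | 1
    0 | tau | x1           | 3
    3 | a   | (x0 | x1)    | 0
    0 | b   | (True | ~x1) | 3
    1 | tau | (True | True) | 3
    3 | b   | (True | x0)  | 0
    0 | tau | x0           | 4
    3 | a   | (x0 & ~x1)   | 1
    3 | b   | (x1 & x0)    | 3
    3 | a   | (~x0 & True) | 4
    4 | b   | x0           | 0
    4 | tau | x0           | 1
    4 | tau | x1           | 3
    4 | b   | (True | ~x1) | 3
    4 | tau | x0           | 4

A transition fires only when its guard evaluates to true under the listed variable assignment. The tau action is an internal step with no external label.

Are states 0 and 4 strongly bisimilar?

Answer: BISIMILAR

Working:
Refine partition for ~:
  round 0: {{0,1,2,3,4}}
  round 1: {{0,4},{1},{2},{3}}
Fixed point at round 2; 4 class(es).
class of 0: {0,4}; class of 4: {0,4}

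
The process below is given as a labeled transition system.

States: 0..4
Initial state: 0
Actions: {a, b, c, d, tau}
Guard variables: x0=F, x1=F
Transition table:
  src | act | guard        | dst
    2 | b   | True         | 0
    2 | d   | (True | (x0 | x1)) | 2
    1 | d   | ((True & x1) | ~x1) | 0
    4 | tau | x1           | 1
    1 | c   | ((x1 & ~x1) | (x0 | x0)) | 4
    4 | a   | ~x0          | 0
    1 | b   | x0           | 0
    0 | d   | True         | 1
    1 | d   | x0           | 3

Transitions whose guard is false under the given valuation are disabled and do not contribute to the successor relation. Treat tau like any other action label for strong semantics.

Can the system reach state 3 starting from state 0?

Answer: UNREACHABLE

Analysis:
Guard filter leaves 5 enabled edge(s).
L0 = {0}
L1 = {1}  total {0,1}
R = {0,1}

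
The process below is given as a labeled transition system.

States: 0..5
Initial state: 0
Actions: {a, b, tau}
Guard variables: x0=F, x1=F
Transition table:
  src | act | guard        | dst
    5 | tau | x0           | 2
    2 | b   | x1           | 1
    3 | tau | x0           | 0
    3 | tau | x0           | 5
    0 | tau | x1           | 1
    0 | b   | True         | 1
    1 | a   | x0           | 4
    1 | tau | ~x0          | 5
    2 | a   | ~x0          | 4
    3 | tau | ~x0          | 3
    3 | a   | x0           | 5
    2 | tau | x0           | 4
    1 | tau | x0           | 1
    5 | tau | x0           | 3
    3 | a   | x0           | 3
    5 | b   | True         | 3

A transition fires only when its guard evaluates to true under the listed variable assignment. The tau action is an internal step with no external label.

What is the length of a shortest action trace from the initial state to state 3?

Answer: 3

Working:
Layered search for 3:
  L0 = {0}
  L1 = {1}
  L2 = {5}
  L3 = {3}
first hit 3 at d=3 via b·tau·b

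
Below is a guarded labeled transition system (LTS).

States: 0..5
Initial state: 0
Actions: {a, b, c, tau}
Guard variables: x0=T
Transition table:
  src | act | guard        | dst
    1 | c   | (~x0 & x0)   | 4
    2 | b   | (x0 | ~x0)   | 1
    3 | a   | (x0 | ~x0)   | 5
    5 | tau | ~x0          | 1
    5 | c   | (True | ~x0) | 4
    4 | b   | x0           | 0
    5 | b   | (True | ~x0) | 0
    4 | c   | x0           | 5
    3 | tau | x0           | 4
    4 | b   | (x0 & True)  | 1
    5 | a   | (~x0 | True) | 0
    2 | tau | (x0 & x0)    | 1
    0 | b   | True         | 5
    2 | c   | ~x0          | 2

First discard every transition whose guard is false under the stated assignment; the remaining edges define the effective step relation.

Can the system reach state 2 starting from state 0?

After dropping false guards: 11 live edges.
depth 0: {0}
depth 1: {5}  cumulative {0,5}
depth 2: {4}  cumulative {0,4,5}
depth 3: {1}  cumulative {0,1,4,5}
Reach set: {0,1,4,5}

Answer: UNREACHABLE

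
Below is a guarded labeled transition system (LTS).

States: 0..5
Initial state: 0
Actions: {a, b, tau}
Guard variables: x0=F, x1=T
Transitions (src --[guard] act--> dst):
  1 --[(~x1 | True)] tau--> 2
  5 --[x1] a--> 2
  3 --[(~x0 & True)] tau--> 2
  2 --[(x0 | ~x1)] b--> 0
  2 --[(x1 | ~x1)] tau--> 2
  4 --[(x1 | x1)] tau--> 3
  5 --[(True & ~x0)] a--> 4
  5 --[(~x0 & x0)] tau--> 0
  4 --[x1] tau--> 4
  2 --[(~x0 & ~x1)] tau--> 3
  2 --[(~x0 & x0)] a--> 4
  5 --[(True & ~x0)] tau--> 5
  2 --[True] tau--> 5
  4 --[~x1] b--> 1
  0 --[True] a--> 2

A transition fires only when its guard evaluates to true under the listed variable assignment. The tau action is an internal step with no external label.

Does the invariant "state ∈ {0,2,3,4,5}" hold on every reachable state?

Allowed set {0,2,3,4,5}
R = {0,2,3,4,5}
  0: safe
  2: safe
  3: safe
  4: safe
  5: safe

Answer: INVARIANT HOLDS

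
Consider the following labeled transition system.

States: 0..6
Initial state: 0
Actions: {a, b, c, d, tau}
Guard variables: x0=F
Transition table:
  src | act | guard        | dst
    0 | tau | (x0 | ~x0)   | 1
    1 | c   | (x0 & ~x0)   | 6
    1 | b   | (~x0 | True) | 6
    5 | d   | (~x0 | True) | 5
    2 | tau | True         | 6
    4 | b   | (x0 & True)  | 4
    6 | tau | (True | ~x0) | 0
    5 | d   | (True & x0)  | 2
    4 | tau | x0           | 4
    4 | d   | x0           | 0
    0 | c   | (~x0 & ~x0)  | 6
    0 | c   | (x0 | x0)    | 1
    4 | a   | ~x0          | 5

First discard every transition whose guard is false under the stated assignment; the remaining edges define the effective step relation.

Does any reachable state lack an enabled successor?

R = {0,1,6}
  0: c→6  tau→1  [deg 2]
  1: b→6  [deg 1]
  6: tau→0  [deg 1]

Answer: DEADLOCK-FREE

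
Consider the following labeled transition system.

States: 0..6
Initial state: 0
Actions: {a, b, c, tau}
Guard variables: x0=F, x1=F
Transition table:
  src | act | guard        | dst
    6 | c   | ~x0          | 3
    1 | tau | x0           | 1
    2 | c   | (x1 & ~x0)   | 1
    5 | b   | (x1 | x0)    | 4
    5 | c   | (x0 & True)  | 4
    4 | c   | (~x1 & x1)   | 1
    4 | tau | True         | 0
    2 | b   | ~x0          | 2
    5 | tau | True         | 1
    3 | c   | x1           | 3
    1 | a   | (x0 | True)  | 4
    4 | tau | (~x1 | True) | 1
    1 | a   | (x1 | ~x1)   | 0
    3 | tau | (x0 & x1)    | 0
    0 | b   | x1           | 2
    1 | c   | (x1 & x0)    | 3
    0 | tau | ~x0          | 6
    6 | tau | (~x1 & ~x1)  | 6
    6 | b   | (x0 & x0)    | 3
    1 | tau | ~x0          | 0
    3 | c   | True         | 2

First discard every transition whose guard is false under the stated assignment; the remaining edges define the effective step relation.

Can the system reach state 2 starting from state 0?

Answer: REACHABLE

Working:
11 transition(s) survive guard evaluation.
L0 = {0}
L1 = {6}  total {0,6}
L2 = {3}  total {0,3,6}
L3 = {2}  total {0,2,3,6}
Reach set: {0,2,3,6}
witness 2: tau·c·c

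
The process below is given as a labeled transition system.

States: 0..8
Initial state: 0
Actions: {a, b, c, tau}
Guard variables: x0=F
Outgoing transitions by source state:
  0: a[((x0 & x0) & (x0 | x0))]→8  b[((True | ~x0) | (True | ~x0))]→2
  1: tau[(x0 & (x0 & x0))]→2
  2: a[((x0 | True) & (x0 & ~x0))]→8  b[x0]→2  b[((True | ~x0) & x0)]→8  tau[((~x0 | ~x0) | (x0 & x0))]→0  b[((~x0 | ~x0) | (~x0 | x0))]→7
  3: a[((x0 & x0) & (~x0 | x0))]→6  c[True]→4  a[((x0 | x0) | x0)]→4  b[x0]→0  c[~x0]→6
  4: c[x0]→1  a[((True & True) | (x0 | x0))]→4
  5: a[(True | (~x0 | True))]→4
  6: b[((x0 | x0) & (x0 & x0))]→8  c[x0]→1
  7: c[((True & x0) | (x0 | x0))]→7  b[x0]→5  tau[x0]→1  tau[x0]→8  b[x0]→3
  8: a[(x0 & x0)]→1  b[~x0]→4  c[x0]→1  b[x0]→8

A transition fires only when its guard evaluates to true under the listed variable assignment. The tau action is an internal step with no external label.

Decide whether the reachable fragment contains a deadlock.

Answer: DEADLOCK at state 7

Trace:
Reachable = {0,2,7}
  0: b→2  [1 out]
  2: b→7  tau→0  [2 out]
  7: ∅  [deadlock]
witness 7: b·b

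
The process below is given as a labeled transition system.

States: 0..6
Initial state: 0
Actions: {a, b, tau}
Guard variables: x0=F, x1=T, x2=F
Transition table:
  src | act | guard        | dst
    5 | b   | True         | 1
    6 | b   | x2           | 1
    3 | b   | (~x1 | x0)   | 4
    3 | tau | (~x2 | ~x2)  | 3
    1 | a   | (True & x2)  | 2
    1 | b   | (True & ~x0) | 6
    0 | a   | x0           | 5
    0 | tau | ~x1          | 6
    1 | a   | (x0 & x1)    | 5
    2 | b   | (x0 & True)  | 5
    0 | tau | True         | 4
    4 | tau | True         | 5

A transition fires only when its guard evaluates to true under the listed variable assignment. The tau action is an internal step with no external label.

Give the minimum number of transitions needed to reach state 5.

Layered search for 5:
  depth 0: {0}
  depth 1: {4}
  depth 2: {5}
depth(5)=2, e.g. tau·tau

Answer: 2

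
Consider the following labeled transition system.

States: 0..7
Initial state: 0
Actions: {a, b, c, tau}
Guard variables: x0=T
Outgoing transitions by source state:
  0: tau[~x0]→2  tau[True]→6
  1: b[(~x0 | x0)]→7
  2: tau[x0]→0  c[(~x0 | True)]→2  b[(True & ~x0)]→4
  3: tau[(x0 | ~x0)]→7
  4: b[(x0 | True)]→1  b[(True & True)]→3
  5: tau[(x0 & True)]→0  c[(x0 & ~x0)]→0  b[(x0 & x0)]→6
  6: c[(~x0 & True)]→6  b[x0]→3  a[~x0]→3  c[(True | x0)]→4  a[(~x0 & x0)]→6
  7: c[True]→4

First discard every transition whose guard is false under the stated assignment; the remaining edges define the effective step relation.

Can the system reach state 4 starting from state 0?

Answer: REACHABLE

Working:
12 transition(s) survive guard evaluation.
L0 = {0}
L1 = {6}  total {0,6}
L2 = {3,4}  total {0,3,4,6}
L3 = {1,7}  total {0,1,3,4,6,7}
Reachable = {0,1,3,4,6,7}
Path to 4: tau·c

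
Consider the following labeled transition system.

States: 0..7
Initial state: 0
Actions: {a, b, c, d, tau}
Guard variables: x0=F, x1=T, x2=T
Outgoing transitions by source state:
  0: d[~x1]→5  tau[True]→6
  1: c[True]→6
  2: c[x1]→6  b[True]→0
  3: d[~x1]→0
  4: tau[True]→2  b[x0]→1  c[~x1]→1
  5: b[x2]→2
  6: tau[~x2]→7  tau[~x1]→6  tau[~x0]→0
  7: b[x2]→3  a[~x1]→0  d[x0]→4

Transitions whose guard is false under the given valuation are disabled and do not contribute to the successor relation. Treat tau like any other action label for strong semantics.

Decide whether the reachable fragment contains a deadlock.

Reachable = {0,6}
  0: tau→6  [1 out]
  6: tau→0  [1 out]

Answer: DEADLOCK-FREE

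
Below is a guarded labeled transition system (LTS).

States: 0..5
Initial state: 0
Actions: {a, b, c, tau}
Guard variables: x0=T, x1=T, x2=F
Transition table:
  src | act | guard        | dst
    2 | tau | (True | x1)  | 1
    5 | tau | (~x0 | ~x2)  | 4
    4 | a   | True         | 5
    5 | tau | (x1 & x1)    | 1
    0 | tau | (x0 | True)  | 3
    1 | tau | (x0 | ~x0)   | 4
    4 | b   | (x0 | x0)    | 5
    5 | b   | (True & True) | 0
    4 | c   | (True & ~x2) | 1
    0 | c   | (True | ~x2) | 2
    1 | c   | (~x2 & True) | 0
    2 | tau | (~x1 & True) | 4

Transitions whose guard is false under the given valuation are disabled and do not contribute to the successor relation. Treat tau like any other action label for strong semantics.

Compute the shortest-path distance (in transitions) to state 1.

BFS to 1:
  depth 0: {0}
  depth 1: {2,3}
  depth 2: {1}
first hit 1 at d=2 via c·tau

Answer: 2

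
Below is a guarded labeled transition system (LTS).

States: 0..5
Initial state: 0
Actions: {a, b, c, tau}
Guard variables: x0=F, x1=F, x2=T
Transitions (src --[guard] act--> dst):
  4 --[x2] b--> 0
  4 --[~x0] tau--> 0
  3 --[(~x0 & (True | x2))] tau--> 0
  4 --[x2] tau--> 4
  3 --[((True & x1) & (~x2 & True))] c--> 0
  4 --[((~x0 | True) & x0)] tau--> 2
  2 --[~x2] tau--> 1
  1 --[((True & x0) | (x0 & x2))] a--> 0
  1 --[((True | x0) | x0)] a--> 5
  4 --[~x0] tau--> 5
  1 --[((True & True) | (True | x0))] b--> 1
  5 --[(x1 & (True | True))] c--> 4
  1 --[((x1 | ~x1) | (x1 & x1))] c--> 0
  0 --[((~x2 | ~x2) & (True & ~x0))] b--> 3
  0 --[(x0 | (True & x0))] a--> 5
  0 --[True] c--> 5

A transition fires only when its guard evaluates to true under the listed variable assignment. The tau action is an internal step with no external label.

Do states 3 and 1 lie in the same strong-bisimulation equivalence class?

Answer: NOT BISIMILAR

Analysis:
Compute ~ classes (split until stable):
  round 0: {{0,1,2,3,4,5}}
  round 1: {{0},{1},{2,5},{3},{4}}
5 equivalence class(es) (converged in 2)
[3]={3}  [1]={1}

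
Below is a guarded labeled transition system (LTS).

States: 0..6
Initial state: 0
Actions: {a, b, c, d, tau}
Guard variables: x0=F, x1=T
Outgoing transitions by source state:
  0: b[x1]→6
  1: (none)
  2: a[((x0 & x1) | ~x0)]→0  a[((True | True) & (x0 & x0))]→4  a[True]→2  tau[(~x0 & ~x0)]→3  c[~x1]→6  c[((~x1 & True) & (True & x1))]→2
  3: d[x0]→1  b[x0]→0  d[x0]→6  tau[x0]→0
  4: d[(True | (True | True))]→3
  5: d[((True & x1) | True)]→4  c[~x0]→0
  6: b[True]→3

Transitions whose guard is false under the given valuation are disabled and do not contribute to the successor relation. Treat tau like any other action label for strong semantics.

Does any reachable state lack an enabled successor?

Reach set: {0,3,6}
  0: b→6  [deg 1]
  3: ∅  [no exit]
  6: b→3  [deg 1]
trace reaching 3: b·b

Answer: DEADLOCK at state 3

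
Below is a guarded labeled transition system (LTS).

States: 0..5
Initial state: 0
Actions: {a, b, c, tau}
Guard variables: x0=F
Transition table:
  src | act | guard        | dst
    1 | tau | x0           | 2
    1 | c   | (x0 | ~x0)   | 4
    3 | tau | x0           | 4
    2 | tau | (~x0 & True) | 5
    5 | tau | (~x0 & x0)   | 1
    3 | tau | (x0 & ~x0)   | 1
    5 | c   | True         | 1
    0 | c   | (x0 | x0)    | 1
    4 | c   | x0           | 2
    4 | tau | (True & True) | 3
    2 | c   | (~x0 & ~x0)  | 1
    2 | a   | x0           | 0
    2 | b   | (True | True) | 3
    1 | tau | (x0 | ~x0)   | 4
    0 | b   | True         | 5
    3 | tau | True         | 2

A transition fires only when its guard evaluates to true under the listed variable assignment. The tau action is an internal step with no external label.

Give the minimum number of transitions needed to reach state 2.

Breadth-first toward 2:
  Layer 0: {0}
  Layer 1: {5}
  Layer 2: {1}
  Layer 3: {4}
  Layer 4: {3}
  Layer 5: {2}
first hit 2 at d=5 via b·c·c·tau·tau

Answer: 5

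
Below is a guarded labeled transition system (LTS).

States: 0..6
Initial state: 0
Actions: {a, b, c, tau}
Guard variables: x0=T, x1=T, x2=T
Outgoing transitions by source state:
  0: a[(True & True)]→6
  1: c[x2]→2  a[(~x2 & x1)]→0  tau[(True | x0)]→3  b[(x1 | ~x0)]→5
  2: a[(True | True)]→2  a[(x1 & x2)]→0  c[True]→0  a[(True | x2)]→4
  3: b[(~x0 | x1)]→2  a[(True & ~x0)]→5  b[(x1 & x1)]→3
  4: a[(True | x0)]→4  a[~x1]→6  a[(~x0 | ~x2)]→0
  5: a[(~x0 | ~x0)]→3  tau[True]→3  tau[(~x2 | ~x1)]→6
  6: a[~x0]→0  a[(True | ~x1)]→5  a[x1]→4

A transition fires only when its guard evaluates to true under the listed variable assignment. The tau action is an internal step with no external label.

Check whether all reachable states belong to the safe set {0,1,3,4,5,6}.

Answer: INVARIANT VIOLATED at state 2

Analysis:
Inv-set: {0,1,3,4,5,6}
Reachable = {0,2,3,4,5,6}
  0: safe
  2: outside
  3: safe
  4: safe
  5: safe
  6: safe
reach 2 via a·a·tau·b — violates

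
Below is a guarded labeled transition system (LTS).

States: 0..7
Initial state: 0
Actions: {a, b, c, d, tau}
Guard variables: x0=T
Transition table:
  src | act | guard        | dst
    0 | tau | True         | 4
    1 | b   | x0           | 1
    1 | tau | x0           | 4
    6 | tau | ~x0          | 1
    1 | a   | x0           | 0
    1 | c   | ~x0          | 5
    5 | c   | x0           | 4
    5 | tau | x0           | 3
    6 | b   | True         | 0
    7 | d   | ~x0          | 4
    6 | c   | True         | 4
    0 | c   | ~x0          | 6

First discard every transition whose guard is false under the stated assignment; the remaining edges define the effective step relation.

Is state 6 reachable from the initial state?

Answer: UNREACHABLE

Trace:
After dropping false guards: 8 live edges.
L0 = {0}
L1 = {4}  total {0,4}
Reachable = {0,4}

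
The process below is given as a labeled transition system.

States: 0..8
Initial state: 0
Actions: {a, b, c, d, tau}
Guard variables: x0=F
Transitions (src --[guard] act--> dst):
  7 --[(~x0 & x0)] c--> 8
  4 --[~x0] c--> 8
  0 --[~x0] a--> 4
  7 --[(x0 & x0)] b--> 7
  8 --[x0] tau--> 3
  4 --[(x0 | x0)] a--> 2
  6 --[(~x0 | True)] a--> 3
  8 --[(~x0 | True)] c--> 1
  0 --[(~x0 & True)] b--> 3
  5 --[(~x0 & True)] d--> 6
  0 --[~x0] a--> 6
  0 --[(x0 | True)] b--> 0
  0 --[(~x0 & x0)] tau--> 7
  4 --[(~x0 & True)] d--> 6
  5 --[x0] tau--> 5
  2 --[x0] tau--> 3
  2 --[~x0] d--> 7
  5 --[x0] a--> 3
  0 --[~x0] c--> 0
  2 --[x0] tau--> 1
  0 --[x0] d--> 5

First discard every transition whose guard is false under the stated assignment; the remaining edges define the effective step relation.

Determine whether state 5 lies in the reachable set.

Answer: UNREACHABLE

Trace:
11 transition(s) survive guard evaluation.
L0 = {0}
L1 = {3,4,6}  now seen {0,3,4,6}
L2 = {8}  now seen {0,3,4,6,8}
L3 = {1}  now seen {0,1,3,4,6,8}
R = {0,1,3,4,6,8}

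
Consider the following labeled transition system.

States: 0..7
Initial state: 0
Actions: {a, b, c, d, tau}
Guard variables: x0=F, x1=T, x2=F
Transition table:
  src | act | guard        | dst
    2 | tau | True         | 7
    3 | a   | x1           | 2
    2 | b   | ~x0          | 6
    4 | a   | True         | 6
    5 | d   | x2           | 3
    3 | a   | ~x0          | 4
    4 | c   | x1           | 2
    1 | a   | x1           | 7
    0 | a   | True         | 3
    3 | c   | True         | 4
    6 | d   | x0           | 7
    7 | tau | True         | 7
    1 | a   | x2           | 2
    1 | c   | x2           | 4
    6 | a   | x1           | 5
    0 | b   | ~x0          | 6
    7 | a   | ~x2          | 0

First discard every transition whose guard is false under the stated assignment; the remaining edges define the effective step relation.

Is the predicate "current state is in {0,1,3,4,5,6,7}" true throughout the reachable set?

Answer: INVARIANT VIOLATED at state 2

Analysis:
Inv-set: {0,1,3,4,5,6,7}
Reachable = {0,2,3,4,5,6,7}
  0: ✓
  2: ✗ unsafe
  3: ✓
  4: ✓
  5: ✓
  6: ✓
  7: ✓
witness against invariant: a·a → 2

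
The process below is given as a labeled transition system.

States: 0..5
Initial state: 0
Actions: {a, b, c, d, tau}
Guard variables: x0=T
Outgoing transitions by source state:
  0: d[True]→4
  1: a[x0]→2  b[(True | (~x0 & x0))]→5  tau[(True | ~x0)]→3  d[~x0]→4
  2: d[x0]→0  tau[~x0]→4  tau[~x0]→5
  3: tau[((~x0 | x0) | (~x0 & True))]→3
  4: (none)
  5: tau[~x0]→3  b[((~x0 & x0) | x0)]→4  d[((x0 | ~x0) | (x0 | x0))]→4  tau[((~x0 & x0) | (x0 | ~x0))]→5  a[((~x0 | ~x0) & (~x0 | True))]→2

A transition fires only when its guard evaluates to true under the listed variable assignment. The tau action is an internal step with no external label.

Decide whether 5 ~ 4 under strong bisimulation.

Refine partition for ~:
  P[0] = {{0,1,2,3,4,5}}
  P[1] = {{0,2},{1},{3},{4},{5}}
  P[2] = {{0},{1},{2},{3},{4},{5}}
Fixed point at round 3; 6 class(es).
5∈{5}, 4∈{4}

Answer: NOT BISIMILAR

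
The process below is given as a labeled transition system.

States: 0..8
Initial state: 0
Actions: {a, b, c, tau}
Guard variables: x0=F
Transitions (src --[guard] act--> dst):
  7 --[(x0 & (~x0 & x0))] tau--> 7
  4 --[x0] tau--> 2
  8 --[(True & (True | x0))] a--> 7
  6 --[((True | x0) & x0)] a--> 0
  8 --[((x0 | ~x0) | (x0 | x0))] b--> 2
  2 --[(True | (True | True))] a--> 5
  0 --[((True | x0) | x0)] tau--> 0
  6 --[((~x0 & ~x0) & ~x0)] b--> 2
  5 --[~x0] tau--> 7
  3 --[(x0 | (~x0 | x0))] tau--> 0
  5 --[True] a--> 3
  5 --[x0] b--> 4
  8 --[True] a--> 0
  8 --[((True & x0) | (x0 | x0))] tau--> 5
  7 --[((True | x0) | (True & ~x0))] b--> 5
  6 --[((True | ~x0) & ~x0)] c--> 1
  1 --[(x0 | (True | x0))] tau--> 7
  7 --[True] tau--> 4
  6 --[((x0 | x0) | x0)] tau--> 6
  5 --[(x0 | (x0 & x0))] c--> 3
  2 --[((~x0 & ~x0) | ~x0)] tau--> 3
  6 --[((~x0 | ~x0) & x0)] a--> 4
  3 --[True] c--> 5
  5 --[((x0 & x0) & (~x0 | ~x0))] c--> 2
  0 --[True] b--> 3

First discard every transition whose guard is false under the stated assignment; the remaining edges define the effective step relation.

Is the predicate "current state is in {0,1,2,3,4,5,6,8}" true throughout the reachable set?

Safe = {0,1,2,3,4,5,6,8}
R = {0,3,4,5,7}
  0: ✓
  3: ✓
  4: ✓
  5: ✓
  7: VIOLATES
witness against invariant: b·c·tau → 7

Answer: INVARIANT VIOLATED at state 7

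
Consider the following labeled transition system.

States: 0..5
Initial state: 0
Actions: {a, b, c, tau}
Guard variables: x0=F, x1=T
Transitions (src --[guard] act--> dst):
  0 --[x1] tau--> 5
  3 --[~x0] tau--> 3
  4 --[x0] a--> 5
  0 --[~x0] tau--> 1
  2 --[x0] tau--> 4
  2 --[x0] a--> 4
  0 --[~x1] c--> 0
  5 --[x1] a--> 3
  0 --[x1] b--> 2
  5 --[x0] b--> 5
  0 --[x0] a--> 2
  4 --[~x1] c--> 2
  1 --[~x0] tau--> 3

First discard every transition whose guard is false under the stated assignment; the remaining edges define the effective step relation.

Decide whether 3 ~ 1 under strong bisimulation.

Answer: BISIMILAR

Analysis:
Compute ~ classes (split until stable):
  round 0: {{0,1,2,3,4,5}}
  round 1: {{0},{1,3},{2,4},{5}}
4 equivalence class(es) (converged in 2)
3∈{1,3}, 1∈{1,3}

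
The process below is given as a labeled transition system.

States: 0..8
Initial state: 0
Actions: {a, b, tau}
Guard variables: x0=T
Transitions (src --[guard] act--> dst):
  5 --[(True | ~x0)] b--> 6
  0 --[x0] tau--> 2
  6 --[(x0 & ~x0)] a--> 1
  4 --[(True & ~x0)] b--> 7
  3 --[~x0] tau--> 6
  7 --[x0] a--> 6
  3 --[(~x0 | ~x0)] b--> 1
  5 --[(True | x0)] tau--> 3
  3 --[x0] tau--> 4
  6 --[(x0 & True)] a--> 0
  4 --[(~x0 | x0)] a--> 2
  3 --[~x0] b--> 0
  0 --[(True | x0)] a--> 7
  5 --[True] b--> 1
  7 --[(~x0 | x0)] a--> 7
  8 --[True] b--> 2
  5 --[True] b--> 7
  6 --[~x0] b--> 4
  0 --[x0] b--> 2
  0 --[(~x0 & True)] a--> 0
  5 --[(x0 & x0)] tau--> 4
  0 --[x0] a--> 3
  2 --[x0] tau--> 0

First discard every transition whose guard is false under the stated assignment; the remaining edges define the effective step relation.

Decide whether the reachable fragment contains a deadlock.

Reach set: {0,2,3,4,6,7}
  0: a→3  a→7  b→2  tau→2  [deg 4]
  2: tau→0  [deg 1]
  3: tau→4  [deg 1]
  4: a→2  [deg 1]
  6: a→0  [deg 1]
  7: a→6  a→7  [deg 2]

Answer: DEADLOCK-FREE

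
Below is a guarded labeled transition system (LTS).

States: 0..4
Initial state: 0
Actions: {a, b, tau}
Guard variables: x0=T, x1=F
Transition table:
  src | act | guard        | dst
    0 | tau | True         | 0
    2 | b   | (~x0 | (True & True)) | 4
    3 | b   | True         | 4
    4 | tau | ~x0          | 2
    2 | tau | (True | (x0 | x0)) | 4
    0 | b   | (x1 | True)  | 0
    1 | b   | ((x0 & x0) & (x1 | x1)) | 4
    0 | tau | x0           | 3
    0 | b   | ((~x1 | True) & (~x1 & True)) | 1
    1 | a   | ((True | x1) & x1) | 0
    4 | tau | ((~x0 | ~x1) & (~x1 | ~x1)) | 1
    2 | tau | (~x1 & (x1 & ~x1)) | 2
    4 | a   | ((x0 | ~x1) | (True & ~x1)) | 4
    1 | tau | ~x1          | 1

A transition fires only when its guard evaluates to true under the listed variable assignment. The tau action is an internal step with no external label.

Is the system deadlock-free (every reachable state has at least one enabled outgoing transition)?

Answer: DEADLOCK-FREE

Trace:
Reach set: {0,1,3,4}
  0: b→0  b→1  tau→0  tau→3  [4 exit(s)]
  1: tau→1  [1 exit(s)]
  3: b→4  [1 exit(s)]
  4: a→4  tau→1  [2 exit(s)]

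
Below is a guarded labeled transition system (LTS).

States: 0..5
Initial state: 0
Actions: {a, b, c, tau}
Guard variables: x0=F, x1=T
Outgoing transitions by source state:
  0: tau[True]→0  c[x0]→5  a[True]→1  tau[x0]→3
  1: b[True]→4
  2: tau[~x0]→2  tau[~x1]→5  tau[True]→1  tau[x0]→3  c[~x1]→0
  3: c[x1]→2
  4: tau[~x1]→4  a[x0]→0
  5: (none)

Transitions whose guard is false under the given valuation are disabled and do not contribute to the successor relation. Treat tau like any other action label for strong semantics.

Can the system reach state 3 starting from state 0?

Answer: UNREACHABLE

Analysis:
6 transition(s) survive guard evaluation.
Layer 0: {0}
Layer 1: {1}  total {0,1}
Layer 2: {4}  total {0,1,4}
Reach set: {0,1,4}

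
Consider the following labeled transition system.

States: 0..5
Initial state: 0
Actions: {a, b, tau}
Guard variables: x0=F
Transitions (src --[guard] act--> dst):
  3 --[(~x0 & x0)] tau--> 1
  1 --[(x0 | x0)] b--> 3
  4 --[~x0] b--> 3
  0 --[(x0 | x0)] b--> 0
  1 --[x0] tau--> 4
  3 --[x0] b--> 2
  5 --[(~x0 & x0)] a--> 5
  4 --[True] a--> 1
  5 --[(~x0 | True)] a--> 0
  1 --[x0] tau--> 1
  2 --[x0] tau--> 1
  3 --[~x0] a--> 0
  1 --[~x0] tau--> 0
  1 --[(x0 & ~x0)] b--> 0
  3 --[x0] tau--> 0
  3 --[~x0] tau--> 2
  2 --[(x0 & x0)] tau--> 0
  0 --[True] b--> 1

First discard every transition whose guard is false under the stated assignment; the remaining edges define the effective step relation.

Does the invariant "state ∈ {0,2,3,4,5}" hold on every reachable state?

Allowed set {0,2,3,4,5}
Reach set: {0,1}
  0: safe
  1: VIOLATES
witness against invariant: b → 1

Answer: INVARIANT VIOLATED at state 1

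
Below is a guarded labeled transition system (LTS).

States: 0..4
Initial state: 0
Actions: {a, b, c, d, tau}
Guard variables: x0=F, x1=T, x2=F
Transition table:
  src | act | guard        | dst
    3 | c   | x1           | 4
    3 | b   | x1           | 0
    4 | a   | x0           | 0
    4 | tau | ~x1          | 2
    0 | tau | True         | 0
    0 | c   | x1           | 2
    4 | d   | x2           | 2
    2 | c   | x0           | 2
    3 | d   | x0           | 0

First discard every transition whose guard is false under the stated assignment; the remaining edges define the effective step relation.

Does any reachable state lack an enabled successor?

Reachable = {0,2}
  0: c→2  tau→0  [2 exit(s)]
  2: ∅  [no exit]
Path to 2: c

Answer: DEADLOCK at state 2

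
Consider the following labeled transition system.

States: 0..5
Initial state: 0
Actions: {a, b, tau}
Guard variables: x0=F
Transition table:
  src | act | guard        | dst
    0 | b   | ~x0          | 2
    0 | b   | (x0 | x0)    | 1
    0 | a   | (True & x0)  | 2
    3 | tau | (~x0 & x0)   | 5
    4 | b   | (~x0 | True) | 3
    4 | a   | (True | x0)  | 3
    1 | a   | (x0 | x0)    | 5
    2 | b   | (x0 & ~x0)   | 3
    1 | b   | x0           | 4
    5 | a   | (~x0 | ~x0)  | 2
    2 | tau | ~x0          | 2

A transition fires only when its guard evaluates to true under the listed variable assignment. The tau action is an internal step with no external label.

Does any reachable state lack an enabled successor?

R = {0,2}
  0: b→2  [1 out]
  2: tau→2  [1 out]

Answer: DEADLOCK-FREE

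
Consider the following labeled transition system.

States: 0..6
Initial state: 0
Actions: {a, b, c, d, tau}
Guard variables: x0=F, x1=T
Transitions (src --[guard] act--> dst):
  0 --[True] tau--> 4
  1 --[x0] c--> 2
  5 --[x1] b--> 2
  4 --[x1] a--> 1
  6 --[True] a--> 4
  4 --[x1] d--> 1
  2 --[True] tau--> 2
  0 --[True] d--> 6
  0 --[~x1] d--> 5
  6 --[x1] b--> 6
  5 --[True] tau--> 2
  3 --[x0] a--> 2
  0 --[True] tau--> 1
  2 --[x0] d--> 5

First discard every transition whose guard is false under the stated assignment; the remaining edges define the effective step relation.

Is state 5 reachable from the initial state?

Answer: UNREACHABLE

Trace:
After dropping false guards: 10 live edges.
L0 = {0}
L1 = {1,4,6}  cumulative {0,1,4,6}
Reach set: {0,1,4,6}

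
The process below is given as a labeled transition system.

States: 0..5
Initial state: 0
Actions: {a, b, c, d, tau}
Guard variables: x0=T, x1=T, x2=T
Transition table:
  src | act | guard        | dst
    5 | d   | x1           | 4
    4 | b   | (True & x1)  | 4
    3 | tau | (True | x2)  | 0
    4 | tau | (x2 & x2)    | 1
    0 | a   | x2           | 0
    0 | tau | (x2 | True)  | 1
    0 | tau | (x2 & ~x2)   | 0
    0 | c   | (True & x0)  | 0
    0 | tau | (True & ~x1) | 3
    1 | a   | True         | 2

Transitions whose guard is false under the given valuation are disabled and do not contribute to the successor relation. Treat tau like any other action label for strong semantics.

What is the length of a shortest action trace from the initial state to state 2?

Answer: 2

Analysis:
Breadth-first toward 2:
  depth 0: {0}
  depth 1: {1}
  depth 2: {2}
2 enters at depth 2; path tau·a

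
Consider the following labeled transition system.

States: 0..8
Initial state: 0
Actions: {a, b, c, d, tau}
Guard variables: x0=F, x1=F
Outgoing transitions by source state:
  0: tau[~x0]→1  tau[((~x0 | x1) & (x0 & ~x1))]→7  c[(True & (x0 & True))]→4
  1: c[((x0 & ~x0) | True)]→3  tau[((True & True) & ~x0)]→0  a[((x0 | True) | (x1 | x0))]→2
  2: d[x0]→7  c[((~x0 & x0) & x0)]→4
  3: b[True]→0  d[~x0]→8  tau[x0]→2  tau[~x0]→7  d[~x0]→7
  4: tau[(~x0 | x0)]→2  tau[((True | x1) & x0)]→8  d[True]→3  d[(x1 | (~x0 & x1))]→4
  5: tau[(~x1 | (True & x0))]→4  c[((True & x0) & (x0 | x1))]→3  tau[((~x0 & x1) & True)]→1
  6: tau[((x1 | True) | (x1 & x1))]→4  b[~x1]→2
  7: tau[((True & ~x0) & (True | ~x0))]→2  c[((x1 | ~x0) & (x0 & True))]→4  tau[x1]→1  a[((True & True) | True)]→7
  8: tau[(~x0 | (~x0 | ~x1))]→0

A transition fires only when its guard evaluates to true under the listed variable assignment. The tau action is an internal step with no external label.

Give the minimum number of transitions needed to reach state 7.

Breadth-first toward 7:
  L0 = {0}
  L1 = {1}
  L2 = {2,3}
  L3 = {7,8}
7 enters at depth 3; path tau·c·d

Answer: 3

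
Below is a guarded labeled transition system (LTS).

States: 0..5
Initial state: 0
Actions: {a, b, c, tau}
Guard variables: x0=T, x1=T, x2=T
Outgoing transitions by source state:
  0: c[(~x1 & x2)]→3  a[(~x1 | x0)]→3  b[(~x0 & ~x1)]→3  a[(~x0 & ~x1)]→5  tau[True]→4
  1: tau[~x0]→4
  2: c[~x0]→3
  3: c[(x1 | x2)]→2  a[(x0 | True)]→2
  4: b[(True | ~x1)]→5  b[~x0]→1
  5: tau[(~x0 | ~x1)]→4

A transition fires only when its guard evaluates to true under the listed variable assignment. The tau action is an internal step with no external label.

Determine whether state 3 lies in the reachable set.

Guard filter leaves 5 enabled edge(s).
L0 = {0}
L1 = {3,4}  cumulative {0,3,4}
L2 = {2,5}  cumulative {0,2,3,4,5}
Reachable = {0,2,3,4,5}
trace reaching 3: a

Answer: REACHABLE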